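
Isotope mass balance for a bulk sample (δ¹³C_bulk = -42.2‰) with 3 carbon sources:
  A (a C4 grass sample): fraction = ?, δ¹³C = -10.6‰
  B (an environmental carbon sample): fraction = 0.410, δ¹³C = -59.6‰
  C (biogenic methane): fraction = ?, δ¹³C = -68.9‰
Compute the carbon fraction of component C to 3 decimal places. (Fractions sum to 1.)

Let f_C and f_A be the unknown fractions; fractions sum to 1 so f_C + f_A = 0.590.
Mass balance: Σ fᵢ·δᵢ = δ_bulk ⇒ f_C·(-68.9) + f_A·(-10.6) = -42.2 − (-24.436) = -17.764
Substitute f_A = 0.590 − f_C:
f_C·(-68.9 − -10.6) = -17.764 − 0.590×(-10.6) = -11.510
f_C = -11.510 / -58.3 = 0.1974

0.197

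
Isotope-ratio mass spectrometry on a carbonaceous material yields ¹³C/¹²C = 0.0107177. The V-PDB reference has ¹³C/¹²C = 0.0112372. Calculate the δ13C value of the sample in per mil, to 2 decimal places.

δ13C = (R_sample / R_standard − 1) × 1000
R_sample / R_standard = 0.0107177 / 0.0112372 = 0.953770
δ13C = (0.953770 − 1) × 1000 = -46.230 per mil

-46.23 per mil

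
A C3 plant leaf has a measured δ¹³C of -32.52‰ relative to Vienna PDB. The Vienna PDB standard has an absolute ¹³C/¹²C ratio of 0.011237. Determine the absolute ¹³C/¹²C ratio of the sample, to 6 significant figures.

0.0108716

R_sample = R_standard × (δ¹³C/1000 + 1)
R_sample = 0.011237 × (-32.52/1000 + 1) = 0.011237 × 0.967480
R_sample = 0.0108716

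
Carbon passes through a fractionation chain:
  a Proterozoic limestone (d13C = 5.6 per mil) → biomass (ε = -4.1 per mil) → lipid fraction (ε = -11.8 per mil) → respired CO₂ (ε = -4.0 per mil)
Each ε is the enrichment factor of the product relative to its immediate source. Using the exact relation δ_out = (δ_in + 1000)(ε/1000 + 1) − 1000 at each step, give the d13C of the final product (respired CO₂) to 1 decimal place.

step 1: δ = (5.60 + 1000)·(-4.1/1000 + 1) − 1000 = 1.48 per mil
step 2: δ = (1.48 + 1000)·(-11.8/1000 + 1) − 1000 = -10.34 per mil
step 3: δ = (-10.34 + 1000)·(-4.0/1000 + 1) − 1000 = -14.30 per mil

-14.3 per mil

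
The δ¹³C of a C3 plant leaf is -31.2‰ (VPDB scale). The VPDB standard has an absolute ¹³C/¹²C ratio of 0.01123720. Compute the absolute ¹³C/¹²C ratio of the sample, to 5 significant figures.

0.010887

R_sample = R_standard × (δ¹³C/1000 + 1)
R_sample = 0.01123720 × (-31.2/1000 + 1) = 0.01123720 × 0.968800
R_sample = 0.0108866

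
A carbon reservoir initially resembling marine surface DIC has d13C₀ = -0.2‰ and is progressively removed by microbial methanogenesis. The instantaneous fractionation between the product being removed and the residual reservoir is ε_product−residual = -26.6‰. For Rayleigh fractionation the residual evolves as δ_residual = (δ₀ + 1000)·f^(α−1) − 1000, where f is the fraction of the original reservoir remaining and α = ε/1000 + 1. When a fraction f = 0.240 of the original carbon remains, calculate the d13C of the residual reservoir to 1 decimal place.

38.5‰

Rayleigh residual: δ_res = (δ₀ + 1000)·f^(α−1) − 1000
α = ε/1000 + 1 = 0.97340, so α − 1 = -0.02660
f^(α−1) = 0.240^(-0.02660) = 1.038691
δ_res = (-0.2 + 1000) × 1.038691 − 1000 = 1038.483 − 1000 = 38.48‰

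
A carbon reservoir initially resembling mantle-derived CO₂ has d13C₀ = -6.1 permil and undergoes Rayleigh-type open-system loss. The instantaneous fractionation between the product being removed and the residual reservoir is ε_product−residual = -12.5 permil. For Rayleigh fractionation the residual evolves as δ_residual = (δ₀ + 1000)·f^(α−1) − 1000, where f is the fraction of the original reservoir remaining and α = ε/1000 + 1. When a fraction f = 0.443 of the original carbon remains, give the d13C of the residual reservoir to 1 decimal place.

4.1 permil

Rayleigh residual: δ_res = (δ₀ + 1000)·f^(α−1) − 1000
α = ε/1000 + 1 = 0.98750, so α − 1 = -0.01250
f^(α−1) = 0.443^(-0.01250) = 1.010229
δ_res = (-6.1 + 1000) × 1.010229 − 1000 = 1004.067 − 1000 = 4.07 permil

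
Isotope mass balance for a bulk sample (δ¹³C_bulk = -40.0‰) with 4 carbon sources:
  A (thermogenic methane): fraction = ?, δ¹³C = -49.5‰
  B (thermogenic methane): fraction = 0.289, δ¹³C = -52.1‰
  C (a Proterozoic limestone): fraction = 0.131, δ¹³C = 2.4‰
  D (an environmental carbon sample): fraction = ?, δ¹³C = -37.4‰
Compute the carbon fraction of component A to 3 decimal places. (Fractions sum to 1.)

Let f_A and f_D be the unknown fractions; fractions sum to 1 so f_A + f_D = 0.580.
Mass balance: Σ fᵢ·δᵢ = δ_bulk ⇒ f_A·(-49.5) + f_D·(-37.4) = -40.0 − (-14.742) = -25.258
Substitute f_D = 0.580 − f_A:
f_A·(-49.5 − -37.4) = -25.258 − 0.580×(-37.4) = -3.566
f_A = -3.566 / -12.1 = 0.2947

0.295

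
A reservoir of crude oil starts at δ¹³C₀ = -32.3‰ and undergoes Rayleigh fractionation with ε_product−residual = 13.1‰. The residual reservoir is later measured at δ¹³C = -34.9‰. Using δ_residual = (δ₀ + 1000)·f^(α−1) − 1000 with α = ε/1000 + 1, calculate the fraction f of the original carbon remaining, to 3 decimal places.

0.814

α − 1 = ε/1000 = 0.0131
(δ_res + 1000)/(δ₀ + 1000) = (-34.9 + 1000)/(-32.3 + 1000) = 965.1/967.7 = 0.997313
f = 0.997313^(1/0.0131) = exp(ln(0.997313)/0.0131) = exp(-0.00269/0.0131)
f = exp(-0.2054) = 0.8143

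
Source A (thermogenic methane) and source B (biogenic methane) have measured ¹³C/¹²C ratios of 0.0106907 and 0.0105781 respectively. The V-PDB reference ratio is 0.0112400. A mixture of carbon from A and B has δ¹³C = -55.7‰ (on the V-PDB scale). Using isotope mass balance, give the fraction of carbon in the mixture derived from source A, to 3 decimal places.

δ_A = (0.0106907/0.0112400 − 1)×1000 = (0.951130 − 1)×1000 = -48.870‰
δ_B = (0.0105781/0.0112400 − 1)×1000 = (0.941112 − 1)×1000 = -58.888‰
f_A = (δ_mix − δ_B)/(δ_A − δ_B) = (-55.7 − (-58.888))/(-48.870 − (-58.888))
f_A = 3.188 / 10.018 = 0.3182

0.318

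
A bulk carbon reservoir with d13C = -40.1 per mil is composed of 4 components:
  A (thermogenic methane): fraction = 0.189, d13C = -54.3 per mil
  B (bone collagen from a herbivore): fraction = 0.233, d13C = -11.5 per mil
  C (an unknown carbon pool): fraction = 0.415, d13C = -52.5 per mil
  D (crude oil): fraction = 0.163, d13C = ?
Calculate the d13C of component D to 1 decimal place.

Isotope mass balance: δ_bulk = Σ fᵢ·δᵢ.
-40.1 = 0.189×(-54.3) + 0.233×(-11.5) + 0.415×(-52.5) + 0.163×δ_D
0.163·δ_D = -40.1 − (-34.730) = -5.370
δ_D = -5.370 / 0.163 = -32.95 per mil

-32.9 per mil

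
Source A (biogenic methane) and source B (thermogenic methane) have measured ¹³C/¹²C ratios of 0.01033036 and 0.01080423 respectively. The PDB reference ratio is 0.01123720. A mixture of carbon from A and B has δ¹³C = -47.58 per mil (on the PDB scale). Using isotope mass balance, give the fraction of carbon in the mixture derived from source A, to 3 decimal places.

δ_A = (0.01033036/0.01123720 − 1)×1000 = (0.919300 − 1)×1000 = -80.700 per mil
δ_B = (0.01080423/0.01123720 − 1)×1000 = (0.961470 − 1)×1000 = -38.530 per mil
f_A = (δ_mix − δ_B)/(δ_A − δ_B) = (-47.58 − (-38.530))/(-80.700 − (-38.530))
f_A = -9.050 / -42.170 = 0.2146

0.215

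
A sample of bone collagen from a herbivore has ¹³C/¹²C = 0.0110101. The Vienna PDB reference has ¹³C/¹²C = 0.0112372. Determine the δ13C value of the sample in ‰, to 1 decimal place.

δ13C = (R_sample / R_standard − 1) × 1000
R_sample / R_standard = 0.0110101 / 0.0112372 = 0.979790
δ13C = (0.979790 − 1) × 1000 = -20.21‰

-20.2‰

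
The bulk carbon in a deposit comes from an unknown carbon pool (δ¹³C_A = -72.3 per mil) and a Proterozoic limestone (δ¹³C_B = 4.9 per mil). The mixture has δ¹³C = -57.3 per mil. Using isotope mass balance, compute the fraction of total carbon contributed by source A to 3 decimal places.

δ_mix = f_A·δ_A + (1 − f_A)·δ_B  ⇒  f_A = (δ_mix − δ_B)/(δ_A − δ_B)
f_A = (-57.3 − (4.9)) / (-72.3 − (4.9))
f_A = -62.2 / -77.2 = 0.8057

0.806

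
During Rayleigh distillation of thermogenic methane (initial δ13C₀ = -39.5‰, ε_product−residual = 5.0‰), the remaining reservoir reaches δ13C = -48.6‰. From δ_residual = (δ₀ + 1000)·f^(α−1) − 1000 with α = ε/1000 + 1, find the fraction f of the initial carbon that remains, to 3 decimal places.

0.149

α − 1 = ε/1000 = 0.0050
(δ_res + 1000)/(δ₀ + 1000) = (-48.6 + 1000)/(-39.5 + 1000) = 951.4/960.5 = 0.990526
f = 0.990526^(1/0.0050) = exp(ln(0.990526)/0.0050) = exp(-0.00952/0.0050)
f = exp(-1.9039) = 0.1490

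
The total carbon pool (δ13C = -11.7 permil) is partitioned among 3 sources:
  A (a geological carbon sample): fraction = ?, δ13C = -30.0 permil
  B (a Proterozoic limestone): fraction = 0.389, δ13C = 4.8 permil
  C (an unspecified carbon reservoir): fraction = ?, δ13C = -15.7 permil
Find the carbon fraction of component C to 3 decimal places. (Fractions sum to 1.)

0.333

Let f_C and f_A be the unknown fractions; fractions sum to 1 so f_C + f_A = 0.611.
Mass balance: Σ fᵢ·δᵢ = δ_bulk ⇒ f_C·(-15.7) + f_A·(-30.0) = -11.7 − (1.867) = -13.567
Substitute f_A = 0.611 − f_C:
f_C·(-15.7 − -30.0) = -13.567 − 0.611×(-30.0) = 4.763
f_C = 4.763 / 14.3 = 0.3331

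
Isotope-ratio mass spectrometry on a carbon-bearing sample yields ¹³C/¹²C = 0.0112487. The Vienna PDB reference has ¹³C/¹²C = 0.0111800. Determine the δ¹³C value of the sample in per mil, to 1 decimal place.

δ¹³C = (R_sample / R_standard − 1) × 1000
R_sample / R_standard = 0.0112487 / 0.0111800 = 1.006145
δ¹³C = (1.006145 − 1) × 1000 = 6.14 per mil

6.1 per mil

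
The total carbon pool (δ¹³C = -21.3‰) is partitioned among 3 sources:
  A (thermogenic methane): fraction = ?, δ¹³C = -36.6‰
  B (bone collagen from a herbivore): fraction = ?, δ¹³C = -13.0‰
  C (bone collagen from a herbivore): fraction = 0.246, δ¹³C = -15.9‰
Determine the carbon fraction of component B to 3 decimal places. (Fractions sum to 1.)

Let f_B and f_A be the unknown fractions; fractions sum to 1 so f_B + f_A = 0.754.
Mass balance: Σ fᵢ·δᵢ = δ_bulk ⇒ f_B·(-13.0) + f_A·(-36.6) = -21.3 − (-3.911) = -17.389
Substitute f_A = 0.754 − f_B:
f_B·(-13.0 − -36.6) = -17.389 − 0.754×(-36.6) = 10.208
f_B = 10.208 / 23.6 = 0.4325

0.433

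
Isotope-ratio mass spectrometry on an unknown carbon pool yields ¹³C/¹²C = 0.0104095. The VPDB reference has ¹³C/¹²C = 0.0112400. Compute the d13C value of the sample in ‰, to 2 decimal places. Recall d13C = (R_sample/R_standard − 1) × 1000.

-73.89‰

d13C = (R_sample / R_standard − 1) × 1000
R_sample / R_standard = 0.0104095 / 0.0112400 = 0.926112
d13C = (0.926112 − 1) × 1000 = -73.888‰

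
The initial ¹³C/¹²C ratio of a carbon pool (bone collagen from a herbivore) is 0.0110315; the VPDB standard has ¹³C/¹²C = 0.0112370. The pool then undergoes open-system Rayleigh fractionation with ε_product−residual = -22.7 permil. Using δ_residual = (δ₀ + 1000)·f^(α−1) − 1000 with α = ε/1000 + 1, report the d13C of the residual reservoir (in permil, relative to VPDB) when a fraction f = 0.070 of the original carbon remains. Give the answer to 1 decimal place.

δ₀ = (0.0110315/0.0112370 − 1)×1000 = (0.981712 − 1)×1000 = -18.288 permil
α − 1 = ε/1000 = -0.0227
f^(α−1) = 0.070^(-0.0227) = 1.062224
δ_res = (-18.288 + 1000) × 1.062224 − 1000 = 1042.799 − 1000 = 42.80 permil

42.8 permil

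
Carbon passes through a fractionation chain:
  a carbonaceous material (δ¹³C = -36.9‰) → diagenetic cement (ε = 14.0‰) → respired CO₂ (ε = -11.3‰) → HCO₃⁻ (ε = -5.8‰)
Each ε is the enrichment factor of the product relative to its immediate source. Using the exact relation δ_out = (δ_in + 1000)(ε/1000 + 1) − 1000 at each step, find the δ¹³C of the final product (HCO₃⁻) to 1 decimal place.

-40.1‰

step 1: δ = (-36.90 + 1000)·(14.0/1000 + 1) − 1000 = -23.42‰
step 2: δ = (-23.42 + 1000)·(-11.3/1000 + 1) − 1000 = -34.45‰
step 3: δ = (-34.45 + 1000)·(-5.8/1000 + 1) − 1000 = -40.05‰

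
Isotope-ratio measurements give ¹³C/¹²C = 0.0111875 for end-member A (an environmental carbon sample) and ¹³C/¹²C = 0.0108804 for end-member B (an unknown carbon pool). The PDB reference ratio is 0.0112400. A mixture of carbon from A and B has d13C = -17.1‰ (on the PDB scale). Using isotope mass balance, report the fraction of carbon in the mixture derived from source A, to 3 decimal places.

δ_A = (0.0111875/0.0112400 − 1)×1000 = (0.995329 − 1)×1000 = -4.671‰
δ_B = (0.0108804/0.0112400 − 1)×1000 = (0.968007 − 1)×1000 = -31.993‰
f_A = (δ_mix − δ_B)/(δ_A − δ_B) = (-17.1 − (-31.993))/(-4.671 − (-31.993))
f_A = 14.893 / 27.322 = 0.5451

0.545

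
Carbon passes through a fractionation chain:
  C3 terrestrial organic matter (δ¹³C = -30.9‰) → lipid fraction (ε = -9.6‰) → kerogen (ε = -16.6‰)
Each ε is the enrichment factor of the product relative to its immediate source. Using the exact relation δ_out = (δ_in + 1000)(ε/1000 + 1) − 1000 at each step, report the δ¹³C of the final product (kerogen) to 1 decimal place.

step 1: δ = (-30.90 + 1000)·(-9.6/1000 + 1) − 1000 = -40.20‰
step 2: δ = (-40.20 + 1000)·(-16.6/1000 + 1) − 1000 = -56.14‰

-56.1‰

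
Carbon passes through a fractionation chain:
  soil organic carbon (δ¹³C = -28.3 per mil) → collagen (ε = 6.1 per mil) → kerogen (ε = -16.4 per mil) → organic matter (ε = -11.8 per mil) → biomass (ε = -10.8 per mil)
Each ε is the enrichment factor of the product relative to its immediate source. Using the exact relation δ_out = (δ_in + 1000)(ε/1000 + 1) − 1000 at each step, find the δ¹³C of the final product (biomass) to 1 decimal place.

step 1: δ = (-28.30 + 1000)·(6.1/1000 + 1) − 1000 = -22.37 per mil
step 2: δ = (-22.37 + 1000)·(-16.4/1000 + 1) − 1000 = -38.41 per mil
step 3: δ = (-38.41 + 1000)·(-11.8/1000 + 1) − 1000 = -49.75 per mil
step 4: δ = (-49.75 + 1000)·(-10.8/1000 + 1) − 1000 = -60.02 per mil

-60.0 per mil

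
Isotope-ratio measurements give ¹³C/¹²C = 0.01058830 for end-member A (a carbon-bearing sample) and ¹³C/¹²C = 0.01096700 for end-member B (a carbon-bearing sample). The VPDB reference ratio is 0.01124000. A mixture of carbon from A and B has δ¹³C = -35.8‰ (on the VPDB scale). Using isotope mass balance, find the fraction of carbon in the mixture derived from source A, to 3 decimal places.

0.342

δ_A = (0.01058830/0.01124000 − 1)×1000 = (0.942020 − 1)×1000 = -57.980‰
δ_B = (0.01096700/0.01124000 − 1)×1000 = (0.975712 − 1)×1000 = -24.288‰
f_A = (δ_mix − δ_B)/(δ_A − δ_B) = (-35.8 − (-24.288))/(-57.980 − (-24.288))
f_A = -11.512 / -33.692 = 0.3417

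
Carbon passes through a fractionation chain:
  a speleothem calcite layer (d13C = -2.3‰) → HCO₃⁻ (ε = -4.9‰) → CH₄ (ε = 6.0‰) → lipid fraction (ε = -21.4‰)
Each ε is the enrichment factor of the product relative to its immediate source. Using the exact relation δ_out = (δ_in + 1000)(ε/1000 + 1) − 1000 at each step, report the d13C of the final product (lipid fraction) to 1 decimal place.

step 1: δ = (-2.30 + 1000)·(-4.9/1000 + 1) − 1000 = -7.19‰
step 2: δ = (-7.19 + 1000)·(6.0/1000 + 1) − 1000 = -1.23‰
step 3: δ = (-1.23 + 1000)·(-21.4/1000 + 1) − 1000 = -22.61‰

-22.6‰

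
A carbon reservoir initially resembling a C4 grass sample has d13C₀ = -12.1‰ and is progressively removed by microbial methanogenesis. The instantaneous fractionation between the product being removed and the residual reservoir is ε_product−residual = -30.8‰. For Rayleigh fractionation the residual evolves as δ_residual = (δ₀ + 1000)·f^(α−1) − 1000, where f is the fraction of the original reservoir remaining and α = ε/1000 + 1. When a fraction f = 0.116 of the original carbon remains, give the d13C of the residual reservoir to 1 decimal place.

Rayleigh residual: δ_res = (δ₀ + 1000)·f^(α−1) − 1000
α = ε/1000 + 1 = 0.96920, so α − 1 = -0.03080
f^(α−1) = 0.116^(-0.03080) = 1.068599
δ_res = (-12.1 + 1000) × 1.068599 − 1000 = 1055.669 − 1000 = 55.67‰

55.7‰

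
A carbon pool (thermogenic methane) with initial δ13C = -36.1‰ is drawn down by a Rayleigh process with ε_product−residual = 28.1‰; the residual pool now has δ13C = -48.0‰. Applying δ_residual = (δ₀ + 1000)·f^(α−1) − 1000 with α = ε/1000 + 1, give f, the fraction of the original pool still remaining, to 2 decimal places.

0.64

α − 1 = ε/1000 = 0.0281
(δ_res + 1000)/(δ₀ + 1000) = (-48.0 + 1000)/(-36.1 + 1000) = 952.0/963.9 = 0.987654
f = 0.987654^(1/0.0281) = exp(ln(0.987654)/0.0281) = exp(-0.01242/0.0281)
f = exp(-0.4421) = 0.6427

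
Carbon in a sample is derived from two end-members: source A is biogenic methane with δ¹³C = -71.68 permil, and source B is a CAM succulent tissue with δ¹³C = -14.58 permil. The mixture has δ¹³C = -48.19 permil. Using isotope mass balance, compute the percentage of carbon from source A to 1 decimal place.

58.9%

δ_mix = f_A·δ_A + (1 − f_A)·δ_B  ⇒  f_A = (δ_mix − δ_B)/(δ_A − δ_B)
f_A = (-48.19 − (-14.58)) / (-71.68 − (-14.58))
f_A = -33.61 / -57.10 = 0.5886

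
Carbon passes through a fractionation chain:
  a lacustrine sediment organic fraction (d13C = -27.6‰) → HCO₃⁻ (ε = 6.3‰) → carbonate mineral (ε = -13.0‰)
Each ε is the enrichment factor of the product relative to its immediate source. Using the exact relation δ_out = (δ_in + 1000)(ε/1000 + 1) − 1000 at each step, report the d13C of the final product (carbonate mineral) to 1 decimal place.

-34.2‰

step 1: δ = (-27.60 + 1000)·(6.3/1000 + 1) − 1000 = -21.47‰
step 2: δ = (-21.47 + 1000)·(-13.0/1000 + 1) − 1000 = -34.19‰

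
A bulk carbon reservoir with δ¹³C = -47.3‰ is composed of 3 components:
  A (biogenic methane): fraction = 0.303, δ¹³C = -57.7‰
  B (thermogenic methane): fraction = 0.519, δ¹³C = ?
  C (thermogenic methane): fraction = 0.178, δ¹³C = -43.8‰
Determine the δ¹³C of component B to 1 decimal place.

Isotope mass balance: δ_bulk = Σ fᵢ·δᵢ.
-47.3 = 0.303×(-57.7) + 0.519×δ_B + 0.178×(-43.8)
0.519·δ_B = -47.3 − (-25.279) = -22.020
δ_B = -22.020 / 0.519 = -42.43‰

-42.4‰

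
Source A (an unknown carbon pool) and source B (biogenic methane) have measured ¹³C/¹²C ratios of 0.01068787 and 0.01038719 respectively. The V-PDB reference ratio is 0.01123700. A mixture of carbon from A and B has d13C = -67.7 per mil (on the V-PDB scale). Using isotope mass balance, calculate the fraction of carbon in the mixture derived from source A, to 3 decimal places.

δ_A = (0.01068787/0.01123700 − 1)×1000 = (0.951132 − 1)×1000 = -48.868 per mil
δ_B = (0.01038719/0.01123700 − 1)×1000 = (0.924374 − 1)×1000 = -75.626 per mil
f_A = (δ_mix − δ_B)/(δ_A − δ_B) = (-67.7 − (-75.626))/(-48.868 − (-75.626))
f_A = 7.926 / 26.758 = 0.2962

0.296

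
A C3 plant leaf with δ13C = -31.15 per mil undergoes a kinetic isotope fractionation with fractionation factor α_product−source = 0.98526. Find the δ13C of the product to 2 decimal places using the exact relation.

-45.43 per mil

δ_product = (δ_source + 1000)·α − 1000
δ_product = (-31.15 + 1000) × 0.98526 − 1000
δ_product = 954.569 − 1000 = -45.431 per mil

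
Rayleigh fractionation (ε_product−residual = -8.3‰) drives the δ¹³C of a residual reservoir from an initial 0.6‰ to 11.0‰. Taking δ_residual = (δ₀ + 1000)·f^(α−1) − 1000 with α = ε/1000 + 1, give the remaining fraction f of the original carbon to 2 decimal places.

α − 1 = ε/1000 = -0.0083
(δ_res + 1000)/(δ₀ + 1000) = (11.0 + 1000)/(0.6 + 1000) = 1011.0/1000.6 = 1.010394
f = 1.010394^(1/-0.0083) = exp(ln(1.010394)/-0.0083) = exp(0.01034/-0.0083)
f = exp(-1.2458) = 0.2877

0.29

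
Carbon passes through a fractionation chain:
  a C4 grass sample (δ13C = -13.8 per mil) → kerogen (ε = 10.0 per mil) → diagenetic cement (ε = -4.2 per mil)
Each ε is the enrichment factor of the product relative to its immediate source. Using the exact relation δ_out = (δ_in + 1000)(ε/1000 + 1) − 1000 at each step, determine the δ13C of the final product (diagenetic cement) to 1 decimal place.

step 1: δ = (-13.80 + 1000)·(10.0/1000 + 1) − 1000 = -3.94 per mil
step 2: δ = (-3.94 + 1000)·(-4.2/1000 + 1) − 1000 = -8.12 per mil

-8.1 per mil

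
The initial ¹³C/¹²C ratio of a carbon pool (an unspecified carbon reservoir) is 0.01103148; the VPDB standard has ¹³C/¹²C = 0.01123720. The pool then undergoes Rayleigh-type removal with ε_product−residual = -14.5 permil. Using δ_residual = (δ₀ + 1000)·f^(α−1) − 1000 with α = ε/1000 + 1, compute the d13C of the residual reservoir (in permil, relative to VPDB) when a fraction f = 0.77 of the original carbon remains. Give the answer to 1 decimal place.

δ₀ = (0.01103148/0.01123720 − 1)×1000 = (0.981693 − 1)×1000 = -18.307 permil
α − 1 = ε/1000 = -0.0145
f^(α−1) = 0.77^(-0.0145) = 1.003797
δ_res = (-18.307 + 1000) × 1.003797 − 1000 = 985.420 − 1000 = -14.58 permil

-14.6 permil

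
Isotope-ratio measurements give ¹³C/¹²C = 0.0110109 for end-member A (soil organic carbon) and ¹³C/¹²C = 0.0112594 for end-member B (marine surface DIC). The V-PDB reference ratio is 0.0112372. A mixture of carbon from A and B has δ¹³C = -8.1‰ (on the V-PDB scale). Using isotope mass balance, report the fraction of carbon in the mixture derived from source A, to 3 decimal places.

δ_A = (0.0110109/0.0112372 − 1)×1000 = (0.979862 − 1)×1000 = -20.138‰
δ_B = (0.0112594/0.0112372 − 1)×1000 = (1.001976 − 1)×1000 = 1.976‰
f_A = (δ_mix − δ_B)/(δ_A − δ_B) = (-8.1 − (1.976))/(-20.138 − (1.976))
f_A = -10.076 / -22.114 = 0.4556

0.456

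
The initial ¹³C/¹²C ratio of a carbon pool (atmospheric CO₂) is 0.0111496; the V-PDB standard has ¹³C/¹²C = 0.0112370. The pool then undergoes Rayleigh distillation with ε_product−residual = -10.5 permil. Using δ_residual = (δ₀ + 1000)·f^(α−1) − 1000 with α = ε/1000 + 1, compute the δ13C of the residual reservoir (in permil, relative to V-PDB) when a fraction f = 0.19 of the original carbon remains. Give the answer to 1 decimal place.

δ₀ = (0.0111496/0.0112370 − 1)×1000 = (0.992222 − 1)×1000 = -7.778 permil
α − 1 = ε/1000 = -0.0105
f^(α−1) = 0.19^(-0.0105) = 1.017591
δ_res = (-7.778 + 1000) × 1.017591 − 1000 = 1009.676 − 1000 = 9.68 permil

9.7 permil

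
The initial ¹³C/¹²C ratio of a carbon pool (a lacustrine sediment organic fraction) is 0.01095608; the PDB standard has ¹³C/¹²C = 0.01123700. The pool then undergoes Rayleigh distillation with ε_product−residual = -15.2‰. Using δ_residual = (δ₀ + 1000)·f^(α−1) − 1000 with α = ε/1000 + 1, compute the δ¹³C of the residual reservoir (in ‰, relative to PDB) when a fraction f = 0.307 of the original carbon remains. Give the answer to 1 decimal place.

δ₀ = (0.01095608/0.01123700 − 1)×1000 = (0.975000 − 1)×1000 = -25.000‰
α − 1 = ε/1000 = -0.0152
f^(α−1) = 0.307^(-0.0152) = 1.018112
δ_res = (-25.000 + 1000) × 1.018112 − 1000 = 992.660 − 1000 = -7.34‰

-7.3‰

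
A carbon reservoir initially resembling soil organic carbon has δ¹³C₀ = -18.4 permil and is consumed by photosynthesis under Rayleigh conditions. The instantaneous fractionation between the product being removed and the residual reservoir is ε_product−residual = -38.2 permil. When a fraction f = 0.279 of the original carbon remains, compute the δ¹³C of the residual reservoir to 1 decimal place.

Rayleigh residual: δ_res = (δ₀ + 1000)·f^(α−1) − 1000
α = ε/1000 + 1 = 0.96180, so α − 1 = -0.03820
f^(α−1) = 0.279^(-0.03820) = 1.049972
δ_res = (-18.4 + 1000) × 1.049972 − 1000 = 1030.653 − 1000 = 30.65 permil

30.7 permil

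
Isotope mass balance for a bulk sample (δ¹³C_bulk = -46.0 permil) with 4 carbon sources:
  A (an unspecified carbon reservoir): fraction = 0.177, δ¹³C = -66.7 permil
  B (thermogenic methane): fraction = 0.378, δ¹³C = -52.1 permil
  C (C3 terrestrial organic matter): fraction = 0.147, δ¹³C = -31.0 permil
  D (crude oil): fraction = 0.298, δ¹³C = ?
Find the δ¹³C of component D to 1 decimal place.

-33.4 permil

Isotope mass balance: δ_bulk = Σ fᵢ·δᵢ.
-46.0 = 0.177×(-66.7) + 0.378×(-52.1) + 0.147×(-31.0) + 0.298×δ_D
0.298·δ_D = -46.0 − (-36.057) = -9.943
δ_D = -9.943 / 0.298 = -33.37 permil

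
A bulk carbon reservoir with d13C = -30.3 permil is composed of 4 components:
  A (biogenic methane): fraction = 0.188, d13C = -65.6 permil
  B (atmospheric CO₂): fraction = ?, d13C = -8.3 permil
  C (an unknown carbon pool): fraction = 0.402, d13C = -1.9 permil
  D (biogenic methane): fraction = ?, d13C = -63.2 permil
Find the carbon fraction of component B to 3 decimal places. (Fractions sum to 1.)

0.159

Let f_B and f_D be the unknown fractions; fractions sum to 1 so f_B + f_D = 0.410.
Mass balance: Σ fᵢ·δᵢ = δ_bulk ⇒ f_B·(-8.3) + f_D·(-63.2) = -30.3 − (-13.097) = -17.203
Substitute f_D = 0.410 − f_B:
f_B·(-8.3 − -63.2) = -17.203 − 0.410×(-63.2) = 8.709
f_B = 8.709 / 54.9 = 0.1586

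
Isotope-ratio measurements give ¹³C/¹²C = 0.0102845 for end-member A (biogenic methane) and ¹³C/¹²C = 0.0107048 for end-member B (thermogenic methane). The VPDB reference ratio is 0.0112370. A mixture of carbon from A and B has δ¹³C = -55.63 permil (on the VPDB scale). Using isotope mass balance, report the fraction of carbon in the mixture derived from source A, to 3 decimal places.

δ_A = (0.0102845/0.0112370 − 1)×1000 = (0.915235 − 1)×1000 = -84.765 permil
δ_B = (0.0107048/0.0112370 − 1)×1000 = (0.952639 − 1)×1000 = -47.361 permil
f_A = (δ_mix − δ_B)/(δ_A − δ_B) = (-55.63 − (-47.361))/(-84.765 − (-47.361))
f_A = -8.269 / -37.403 = 0.2211

0.221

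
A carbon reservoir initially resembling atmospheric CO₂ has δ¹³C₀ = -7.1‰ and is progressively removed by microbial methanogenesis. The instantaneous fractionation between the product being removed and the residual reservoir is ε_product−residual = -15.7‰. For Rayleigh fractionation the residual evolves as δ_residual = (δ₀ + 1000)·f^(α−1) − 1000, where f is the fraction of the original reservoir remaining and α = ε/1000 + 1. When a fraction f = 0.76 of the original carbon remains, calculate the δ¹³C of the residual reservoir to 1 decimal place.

Rayleigh residual: δ_res = (δ₀ + 1000)·f^(α−1) − 1000
α = ε/1000 + 1 = 0.98430, so α − 1 = -0.01570
f^(α−1) = 0.76^(-0.01570) = 1.004318
δ_res = (-7.1 + 1000) × 1.004318 − 1000 = 997.187 − 1000 = -2.81‰

-2.8‰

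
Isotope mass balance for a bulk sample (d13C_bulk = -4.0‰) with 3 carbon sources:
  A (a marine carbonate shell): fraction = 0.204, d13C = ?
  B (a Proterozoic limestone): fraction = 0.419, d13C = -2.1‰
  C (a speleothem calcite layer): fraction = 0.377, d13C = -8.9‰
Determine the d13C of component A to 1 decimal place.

1.2‰

Isotope mass balance: δ_bulk = Σ fᵢ·δᵢ.
-4.0 = 0.204×δ_A + 0.419×(-2.1) + 0.377×(-8.9)
0.204·δ_A = -4.0 − (-4.235) = 0.235
δ_A = 0.235 / 0.204 = 1.15‰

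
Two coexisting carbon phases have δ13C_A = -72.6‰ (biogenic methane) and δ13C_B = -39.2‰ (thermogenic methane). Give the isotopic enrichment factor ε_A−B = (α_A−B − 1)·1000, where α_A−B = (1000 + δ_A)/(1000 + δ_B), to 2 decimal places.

-34.76‰

α_A−B = (1000 + -72.6) / (1000 + -39.2) = 927.4 / 960.8 = 0.965237
ε_A−B = (0.965237 − 1) × 1000 = -34.763‰
(The approximation ε ≈ δ_A − δ_B would give -33.4‰.)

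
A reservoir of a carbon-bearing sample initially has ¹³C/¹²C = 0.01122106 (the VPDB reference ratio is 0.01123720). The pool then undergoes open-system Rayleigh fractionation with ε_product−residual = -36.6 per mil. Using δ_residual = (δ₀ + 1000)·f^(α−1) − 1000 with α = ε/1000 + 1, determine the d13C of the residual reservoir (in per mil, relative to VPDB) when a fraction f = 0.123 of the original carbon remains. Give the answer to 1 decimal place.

δ₀ = (0.01122106/0.01123720 − 1)×1000 = (0.998564 − 1)×1000 = -1.436 per mil
α − 1 = ε/1000 = -0.0366
f^(α−1) = 0.123^(-0.0366) = 1.079716
δ_res = (-1.436 + 1000) × 1.079716 − 1000 = 1078.165 − 1000 = 78.17 per mil

78.2 per mil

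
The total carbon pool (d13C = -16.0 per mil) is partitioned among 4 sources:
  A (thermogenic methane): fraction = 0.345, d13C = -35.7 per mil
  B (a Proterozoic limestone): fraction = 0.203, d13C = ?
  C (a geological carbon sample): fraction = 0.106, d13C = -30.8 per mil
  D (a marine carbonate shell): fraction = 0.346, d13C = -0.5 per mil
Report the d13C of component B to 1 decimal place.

Isotope mass balance: δ_bulk = Σ fᵢ·δᵢ.
-16.0 = 0.345×(-35.7) + 0.203×δ_B + 0.106×(-30.8) + 0.346×(-0.5)
0.203·δ_B = -16.0 − (-15.754) = -0.246
δ_B = -0.246 / 0.203 = -1.21 per mil

-1.2 per mil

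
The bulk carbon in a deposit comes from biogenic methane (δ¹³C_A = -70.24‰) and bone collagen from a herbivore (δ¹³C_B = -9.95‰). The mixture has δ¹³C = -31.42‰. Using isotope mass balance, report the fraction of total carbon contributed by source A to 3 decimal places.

δ_mix = f_A·δ_A + (1 − f_A)·δ_B  ⇒  f_A = (δ_mix − δ_B)/(δ_A − δ_B)
f_A = (-31.42 − (-9.95)) / (-70.24 − (-9.95))
f_A = -21.47 / -60.29 = 0.3561

0.356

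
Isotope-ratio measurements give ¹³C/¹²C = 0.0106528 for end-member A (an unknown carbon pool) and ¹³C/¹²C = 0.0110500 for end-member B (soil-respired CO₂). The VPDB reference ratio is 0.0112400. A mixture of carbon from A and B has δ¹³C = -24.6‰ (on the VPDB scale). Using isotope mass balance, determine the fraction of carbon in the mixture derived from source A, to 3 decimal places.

0.218

δ_A = (0.0106528/0.0112400 − 1)×1000 = (0.947758 − 1)×1000 = -52.242‰
δ_B = (0.0110500/0.0112400 − 1)×1000 = (0.983096 − 1)×1000 = -16.904‰
f_A = (δ_mix − δ_B)/(δ_A − δ_B) = (-24.6 − (-16.904))/(-52.242 − (-16.904))
f_A = -7.696 / -35.338 = 0.2178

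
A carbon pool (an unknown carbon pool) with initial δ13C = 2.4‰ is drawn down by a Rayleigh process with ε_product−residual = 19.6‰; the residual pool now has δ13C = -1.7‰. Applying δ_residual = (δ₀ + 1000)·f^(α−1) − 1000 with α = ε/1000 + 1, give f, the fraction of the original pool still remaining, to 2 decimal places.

0.81

α − 1 = ε/1000 = 0.0196
(δ_res + 1000)/(δ₀ + 1000) = (-1.7 + 1000)/(2.4 + 1000) = 998.3/1002.4 = 0.995910
f = 0.995910^(1/0.0196) = exp(ln(0.995910)/0.0196) = exp(-0.00410/0.0196)
f = exp(-0.2091) = 0.8113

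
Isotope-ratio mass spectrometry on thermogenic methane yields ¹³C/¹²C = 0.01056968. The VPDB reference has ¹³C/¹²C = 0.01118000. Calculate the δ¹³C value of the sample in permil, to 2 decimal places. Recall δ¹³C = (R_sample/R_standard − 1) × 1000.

-54.59 permil

δ¹³C = (R_sample / R_standard − 1) × 1000
R_sample / R_standard = 0.01056968 / 0.01118000 = 0.945410
δ¹³C = (0.945410 − 1) × 1000 = -54.590 permil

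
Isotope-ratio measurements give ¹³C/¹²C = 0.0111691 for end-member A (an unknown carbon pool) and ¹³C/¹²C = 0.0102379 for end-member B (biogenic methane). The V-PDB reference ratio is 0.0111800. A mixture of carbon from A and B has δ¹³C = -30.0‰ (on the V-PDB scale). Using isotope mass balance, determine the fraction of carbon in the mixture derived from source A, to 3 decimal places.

0.652

δ_A = (0.0111691/0.0111800 − 1)×1000 = (0.999025 − 1)×1000 = -0.975‰
δ_B = (0.0102379/0.0111800 − 1)×1000 = (0.915733 − 1)×1000 = -84.267‰
f_A = (δ_mix − δ_B)/(δ_A − δ_B) = (-30.0 − (-84.267))/(-0.975 − (-84.267))
f_A = 54.267 / 83.292 = 0.6515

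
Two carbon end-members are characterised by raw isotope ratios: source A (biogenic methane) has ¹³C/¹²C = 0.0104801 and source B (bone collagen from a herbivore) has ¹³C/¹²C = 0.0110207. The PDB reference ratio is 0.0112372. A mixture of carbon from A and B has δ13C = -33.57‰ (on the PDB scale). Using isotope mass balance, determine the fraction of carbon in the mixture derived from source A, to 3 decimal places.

δ_A = (0.0104801/0.0112372 − 1)×1000 = (0.932626 − 1)×1000 = -67.374‰
δ_B = (0.0110207/0.0112372 − 1)×1000 = (0.980734 − 1)×1000 = -19.266‰
f_A = (δ_mix − δ_B)/(δ_A − δ_B) = (-33.57 − (-19.266))/(-67.374 − (-19.266))
f_A = -14.304 / -48.108 = 0.2973

0.297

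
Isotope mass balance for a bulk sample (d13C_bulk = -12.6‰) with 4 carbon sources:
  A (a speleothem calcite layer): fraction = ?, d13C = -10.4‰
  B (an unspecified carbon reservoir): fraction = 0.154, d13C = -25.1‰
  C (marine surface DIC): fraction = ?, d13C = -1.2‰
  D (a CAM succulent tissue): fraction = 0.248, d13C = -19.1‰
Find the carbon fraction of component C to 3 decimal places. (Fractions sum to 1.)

Let f_C and f_A be the unknown fractions; fractions sum to 1 so f_C + f_A = 0.598.
Mass balance: Σ fᵢ·δᵢ = δ_bulk ⇒ f_C·(-1.2) + f_A·(-10.4) = -12.6 − (-8.602) = -3.998
Substitute f_A = 0.598 − f_C:
f_C·(-1.2 − -10.4) = -3.998 − 0.598×(-10.4) = 2.221
f_C = 2.221 / 9.2 = 0.2415

0.241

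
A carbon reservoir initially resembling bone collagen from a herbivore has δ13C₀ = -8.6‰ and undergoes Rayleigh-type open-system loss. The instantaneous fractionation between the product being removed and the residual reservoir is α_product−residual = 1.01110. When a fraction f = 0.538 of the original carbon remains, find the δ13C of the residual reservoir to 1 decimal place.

-15.4‰

Rayleigh residual: δ_res = (δ₀ + 1000)·f^(α−1) − 1000
α − 1 = 0.01110
f^(α−1) = 0.538^(0.01110) = 0.993143
δ_res = (-8.6 + 1000) × 0.993143 − 1000 = 984.602 − 1000 = -15.40‰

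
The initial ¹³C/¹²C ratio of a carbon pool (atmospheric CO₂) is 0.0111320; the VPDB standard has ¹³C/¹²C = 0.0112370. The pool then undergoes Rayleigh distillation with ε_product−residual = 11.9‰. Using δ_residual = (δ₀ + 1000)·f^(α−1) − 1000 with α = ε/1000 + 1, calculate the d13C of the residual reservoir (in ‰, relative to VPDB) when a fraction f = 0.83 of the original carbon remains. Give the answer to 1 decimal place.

-11.5‰

δ₀ = (0.0111320/0.0112370 − 1)×1000 = (0.990656 − 1)×1000 = -9.344‰
α − 1 = ε/1000 = 0.0119
f^(α−1) = 0.83^(0.0119) = 0.997785
δ_res = (-9.344 + 1000) × 0.997785 − 1000 = 988.462 − 1000 = -11.54‰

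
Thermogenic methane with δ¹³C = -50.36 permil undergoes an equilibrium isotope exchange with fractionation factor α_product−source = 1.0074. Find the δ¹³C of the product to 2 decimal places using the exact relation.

δ_product = (δ_source + 1000)·α − 1000
δ_product = (-50.36 + 1000) × 1.0074 − 1000
δ_product = 956.667 − 1000 = -43.333 permil

-43.33 permil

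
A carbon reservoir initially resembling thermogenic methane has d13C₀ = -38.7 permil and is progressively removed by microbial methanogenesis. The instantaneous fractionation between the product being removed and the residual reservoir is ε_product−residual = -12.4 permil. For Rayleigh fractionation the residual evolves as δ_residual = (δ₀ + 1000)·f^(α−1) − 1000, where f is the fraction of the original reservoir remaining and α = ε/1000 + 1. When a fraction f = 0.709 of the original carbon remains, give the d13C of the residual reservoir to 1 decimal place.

-34.6 permil

Rayleigh residual: δ_res = (δ₀ + 1000)·f^(α−1) − 1000
α = ε/1000 + 1 = 0.98760, so α − 1 = -0.01240
f^(α−1) = 0.709^(-0.01240) = 1.004273
δ_res = (-38.7 + 1000) × 1.004273 − 1000 = 965.408 − 1000 = -34.59 permil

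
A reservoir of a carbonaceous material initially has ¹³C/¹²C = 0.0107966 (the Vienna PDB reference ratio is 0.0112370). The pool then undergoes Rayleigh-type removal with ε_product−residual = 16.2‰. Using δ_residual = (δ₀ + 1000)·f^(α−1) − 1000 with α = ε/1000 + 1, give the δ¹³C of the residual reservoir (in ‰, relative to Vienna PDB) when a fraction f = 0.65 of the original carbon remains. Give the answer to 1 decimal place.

-45.9‰

δ₀ = (0.0107966/0.0112370 − 1)×1000 = (0.960808 − 1)×1000 = -39.192‰
α − 1 = ε/1000 = 0.0162
f^(α−1) = 0.65^(0.0162) = 0.993046
δ_res = (-39.192 + 1000) × 0.993046 − 1000 = 954.126 − 1000 = -45.87‰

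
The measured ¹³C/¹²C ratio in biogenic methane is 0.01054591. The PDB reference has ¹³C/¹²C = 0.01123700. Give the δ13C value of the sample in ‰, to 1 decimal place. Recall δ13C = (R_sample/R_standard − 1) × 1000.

-61.5‰

δ13C = (R_sample / R_standard − 1) × 1000
R_sample / R_standard = 0.01054591 / 0.01123700 = 0.938499
δ13C = (0.938499 − 1) × 1000 = -61.50‰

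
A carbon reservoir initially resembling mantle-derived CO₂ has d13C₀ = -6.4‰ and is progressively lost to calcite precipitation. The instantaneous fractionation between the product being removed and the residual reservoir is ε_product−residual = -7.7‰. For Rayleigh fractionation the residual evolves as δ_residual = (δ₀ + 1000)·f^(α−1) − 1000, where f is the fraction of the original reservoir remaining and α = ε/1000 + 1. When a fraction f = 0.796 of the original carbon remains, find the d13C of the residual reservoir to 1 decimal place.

Rayleigh residual: δ_res = (δ₀ + 1000)·f^(α−1) − 1000
α = ε/1000 + 1 = 0.99230, so α − 1 = -0.00770
f^(α−1) = 0.796^(-0.00770) = 1.001758
δ_res = (-6.4 + 1000) × 1.001758 − 1000 = 995.347 − 1000 = -4.65‰

-4.7‰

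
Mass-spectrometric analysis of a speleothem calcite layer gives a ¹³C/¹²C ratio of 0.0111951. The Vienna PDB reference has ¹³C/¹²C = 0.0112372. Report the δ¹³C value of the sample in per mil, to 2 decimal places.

δ¹³C = (R_sample / R_standard − 1) × 1000
R_sample / R_standard = 0.0111951 / 0.0112372 = 0.996254
δ¹³C = (0.996254 − 1) × 1000 = -3.746 per mil

-3.75 per mil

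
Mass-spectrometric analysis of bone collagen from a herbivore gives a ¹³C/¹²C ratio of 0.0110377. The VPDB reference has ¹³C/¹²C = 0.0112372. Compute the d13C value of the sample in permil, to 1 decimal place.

-17.8 permil

d13C = (R_sample / R_standard − 1) × 1000
R_sample / R_standard = 0.0110377 / 0.0112372 = 0.982246
d13C = (0.982246 − 1) × 1000 = -17.75 permil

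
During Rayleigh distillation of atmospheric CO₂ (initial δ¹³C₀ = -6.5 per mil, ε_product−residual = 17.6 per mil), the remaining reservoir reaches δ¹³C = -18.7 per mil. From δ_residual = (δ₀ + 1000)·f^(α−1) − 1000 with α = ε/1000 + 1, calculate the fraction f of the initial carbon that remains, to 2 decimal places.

α − 1 = ε/1000 = 0.0176
(δ_res + 1000)/(δ₀ + 1000) = (-18.7 + 1000)/(-6.5 + 1000) = 981.3/993.5 = 0.987720
f = 0.987720^(1/0.0176) = exp(ln(0.987720)/0.0176) = exp(-0.01236/0.0176)
f = exp(-0.7020) = 0.4956

0.50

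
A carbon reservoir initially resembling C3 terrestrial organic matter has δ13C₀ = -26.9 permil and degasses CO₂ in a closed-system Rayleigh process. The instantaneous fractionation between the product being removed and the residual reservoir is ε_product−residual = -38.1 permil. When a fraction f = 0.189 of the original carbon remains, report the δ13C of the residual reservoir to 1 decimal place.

Rayleigh residual: δ_res = (δ₀ + 1000)·f^(α−1) − 1000
α = ε/1000 + 1 = 0.96190, so α − 1 = -0.03810
f^(α−1) = 0.189^(-0.03810) = 1.065533
δ_res = (-26.9 + 1000) × 1.065533 − 1000 = 1036.870 − 1000 = 36.87 permil

36.9 permil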